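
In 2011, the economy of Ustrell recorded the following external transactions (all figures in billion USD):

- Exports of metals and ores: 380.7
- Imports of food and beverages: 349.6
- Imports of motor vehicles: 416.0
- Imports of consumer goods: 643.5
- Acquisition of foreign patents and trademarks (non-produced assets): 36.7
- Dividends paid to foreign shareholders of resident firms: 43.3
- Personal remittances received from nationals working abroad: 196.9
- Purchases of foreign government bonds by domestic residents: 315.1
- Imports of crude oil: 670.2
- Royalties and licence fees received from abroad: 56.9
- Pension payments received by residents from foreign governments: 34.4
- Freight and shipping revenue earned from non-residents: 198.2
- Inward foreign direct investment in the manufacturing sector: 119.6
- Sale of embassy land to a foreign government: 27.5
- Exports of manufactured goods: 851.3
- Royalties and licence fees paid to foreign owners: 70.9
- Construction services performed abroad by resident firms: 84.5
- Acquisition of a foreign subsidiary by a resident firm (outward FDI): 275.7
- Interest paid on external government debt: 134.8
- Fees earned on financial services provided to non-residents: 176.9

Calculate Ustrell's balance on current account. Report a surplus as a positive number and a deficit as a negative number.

Goods: -349.6 - 416.0 - 670.2 - 643.5 + 851.3 + 380.7 = -847.3
Services: 84.5 + 56.9 + 198.2 + 176.9 - 70.9 = 445.6
Primary income: -134.8 - 43.3 = -178.1
Secondary income: 196.9 + 34.4 = 231.3
Current account = (-847.3) + 445.6 + (-178.1) + 231.3 = -348.5
(Excluded from the current account — capital account: acquisition of foreign patents and trademarks (non-produced assets) 36.7, sale of embassy land to a foreign government 27.5; financial account: purchases of foreign government bonds by domestic residents 315.1, inward foreign direct investment in the manufacturing sector 119.6, acquisition of a foreign subsidiary by a resident firm (outward FDI) 275.7.)

-348.5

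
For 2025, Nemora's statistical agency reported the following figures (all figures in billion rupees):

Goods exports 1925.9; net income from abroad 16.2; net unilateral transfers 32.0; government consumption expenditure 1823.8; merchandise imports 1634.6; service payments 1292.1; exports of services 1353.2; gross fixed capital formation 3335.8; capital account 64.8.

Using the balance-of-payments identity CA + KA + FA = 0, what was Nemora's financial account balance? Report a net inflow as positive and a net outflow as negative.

-465.4

Goods balance = 1925.9 - 1634.6 = 291.3
Services balance = 1353.2 - 1292.1 = 61.1
Trade balance (goods + services) = 291.3 + 61.1 = 352.4
Net primary income = 16.2
Net secondary income = 32.0
Current account = 352.4 + 16.2 + 32.0 = 400.6
Financial account = -(400.6 + 64.8) = -465.4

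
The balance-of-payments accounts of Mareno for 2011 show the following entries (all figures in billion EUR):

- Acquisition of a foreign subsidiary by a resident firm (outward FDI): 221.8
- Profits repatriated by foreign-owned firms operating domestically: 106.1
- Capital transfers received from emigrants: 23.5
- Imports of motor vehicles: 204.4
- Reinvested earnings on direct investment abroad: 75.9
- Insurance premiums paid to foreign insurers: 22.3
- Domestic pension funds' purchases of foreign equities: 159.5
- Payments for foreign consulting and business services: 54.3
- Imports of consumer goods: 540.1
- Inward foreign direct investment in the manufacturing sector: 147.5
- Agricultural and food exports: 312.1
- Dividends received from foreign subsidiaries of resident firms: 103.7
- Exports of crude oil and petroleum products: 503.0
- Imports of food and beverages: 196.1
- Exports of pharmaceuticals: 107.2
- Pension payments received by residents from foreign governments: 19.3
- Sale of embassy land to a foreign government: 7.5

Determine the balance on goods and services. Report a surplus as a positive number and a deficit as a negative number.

-94.9

Goods: 107.2 - 540.1 - 204.4 + 312.1 + 503.0 - 196.1 = -18.3
Services: -54.3 - 22.3 = -76.6
Trade balance = -18.3 + (-76.6) = -94.9
(Excluded from the trade balance — financial account: acquisition of a foreign subsidiary by a resident firm (outward FDI) 221.8, domestic pension funds' purchases of foreign equities 159.5, inward foreign direct investment in the manufacturing sector 147.5; primary income: profits repatriated by foreign-owned firms operating domestically 106.1, reinvested earnings on direct investment abroad 75.9, dividends received from foreign subsidiaries of resident firms 103.7; capital account: capital transfers received from emigrants 23.5, sale of embassy land to a foreign government 7.5; secondary income: pension payments received by residents from foreign governments 19.3.)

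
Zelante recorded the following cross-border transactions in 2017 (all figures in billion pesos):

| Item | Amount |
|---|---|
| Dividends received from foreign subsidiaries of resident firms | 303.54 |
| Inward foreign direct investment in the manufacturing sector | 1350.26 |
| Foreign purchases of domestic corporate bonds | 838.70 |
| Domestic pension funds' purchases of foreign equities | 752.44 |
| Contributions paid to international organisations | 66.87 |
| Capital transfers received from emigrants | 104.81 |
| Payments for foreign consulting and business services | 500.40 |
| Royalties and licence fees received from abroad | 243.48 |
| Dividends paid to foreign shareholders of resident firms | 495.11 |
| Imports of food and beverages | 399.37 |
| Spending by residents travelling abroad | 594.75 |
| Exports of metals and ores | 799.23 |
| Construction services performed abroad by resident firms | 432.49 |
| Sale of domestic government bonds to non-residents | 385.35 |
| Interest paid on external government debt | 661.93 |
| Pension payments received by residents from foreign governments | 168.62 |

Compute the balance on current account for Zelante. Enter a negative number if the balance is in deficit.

-771.07

Goods: -399.37 + 799.23 = 399.86
Services: 432.49 - 500.40 + 243.48 - 594.75 = -419.18
Primary income: -661.93 + 303.54 - 495.11 = -853.50
Secondary income: 168.62 - 66.87 = 101.75
Current account = 399.86 + (-419.18) + (-853.50) + 101.75 = -771.07
(Excluded from the current account — financial account: inward foreign direct investment in the manufacturing sector 1350.26, foreign purchases of domestic corporate bonds 838.70, domestic pension funds' purchases of foreign equities 752.44, sale of domestic government bonds to non-residents 385.35; capital account: capital transfers received from emigrants 104.81.)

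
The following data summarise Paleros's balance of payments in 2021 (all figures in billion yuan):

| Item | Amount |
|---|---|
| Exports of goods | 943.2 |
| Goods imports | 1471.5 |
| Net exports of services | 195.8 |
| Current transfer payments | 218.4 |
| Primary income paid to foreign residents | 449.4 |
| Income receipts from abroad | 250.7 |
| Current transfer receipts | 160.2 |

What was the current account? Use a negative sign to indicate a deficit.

-589.4

Goods balance = 943.2 - 1471.5 = -528.3
Services balance = 195.8
Trade balance (goods + services) = -528.3 + 195.8 = -332.5
Net primary income = 250.7 - 449.4 = -198.7
Net secondary income = 160.2 - 218.4 = -58.2
Current account = -332.5 + (-198.7) + (-58.2) = -589.4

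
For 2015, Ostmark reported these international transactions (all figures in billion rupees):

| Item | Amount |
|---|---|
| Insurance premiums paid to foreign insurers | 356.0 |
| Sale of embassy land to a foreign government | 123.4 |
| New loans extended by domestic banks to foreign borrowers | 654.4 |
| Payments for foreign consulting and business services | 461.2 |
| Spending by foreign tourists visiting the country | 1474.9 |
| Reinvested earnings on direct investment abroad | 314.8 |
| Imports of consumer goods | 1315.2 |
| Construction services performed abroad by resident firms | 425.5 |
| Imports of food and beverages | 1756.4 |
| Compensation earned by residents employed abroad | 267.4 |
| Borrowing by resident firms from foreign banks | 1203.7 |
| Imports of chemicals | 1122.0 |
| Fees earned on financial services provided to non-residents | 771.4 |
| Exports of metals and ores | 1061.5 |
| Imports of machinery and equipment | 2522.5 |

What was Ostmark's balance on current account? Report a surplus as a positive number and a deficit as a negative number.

Goods: -1122.0 - 1756.4 - 1315.2 - 2522.5 + 1061.5 = -5654.6
Services: -461.2 + 771.4 + 425.5 - 356.0 + 1474.9 = 1854.6
Primary income: 314.8 + 267.4 = 582.2
Current account = (-5654.6) + 1854.6 + 582.2 = -3217.8
(Excluded from the current account — capital account: sale of embassy land to a foreign government 123.4; financial account: new loans extended by domestic banks to foreign borrowers 654.4, borrowing by resident firms from foreign banks 1203.7.)

-3217.8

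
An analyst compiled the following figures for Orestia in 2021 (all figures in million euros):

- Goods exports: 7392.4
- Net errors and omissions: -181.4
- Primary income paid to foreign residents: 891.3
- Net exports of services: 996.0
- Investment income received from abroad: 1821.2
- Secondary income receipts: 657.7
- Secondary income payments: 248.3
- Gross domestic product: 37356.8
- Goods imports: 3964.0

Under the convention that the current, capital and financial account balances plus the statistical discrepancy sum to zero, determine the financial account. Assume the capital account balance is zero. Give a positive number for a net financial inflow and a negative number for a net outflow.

Goods balance = 7392.4 - 3964.0 = 3428.4
Services balance = 996.0
Trade balance (goods + services) = 3428.4 + 996.0 = 4424.4
Net primary income = 1821.2 - 891.3 = 929.9
Net secondary income = 657.7 - 248.3 = 409.4
Current account = 4424.4 + 929.9 + 409.4 = 5763.7
Financial account = -(5763.7 + (-181.4)) = -5582.3

-5582.3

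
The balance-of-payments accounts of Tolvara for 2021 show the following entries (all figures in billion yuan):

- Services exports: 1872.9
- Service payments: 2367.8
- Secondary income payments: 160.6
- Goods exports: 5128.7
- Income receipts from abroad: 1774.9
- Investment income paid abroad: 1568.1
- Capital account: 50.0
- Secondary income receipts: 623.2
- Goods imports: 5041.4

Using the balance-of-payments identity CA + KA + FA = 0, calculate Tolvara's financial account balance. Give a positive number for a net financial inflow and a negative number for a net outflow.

Goods balance = 5128.7 - 5041.4 = 87.3
Services balance = 1872.9 - 2367.8 = -494.9
Trade balance (goods + services) = 87.3 + (-494.9) = -407.6
Net primary income = 1774.9 - 1568.1 = 206.8
Net secondary income = 623.2 - 160.6 = 462.6
Current account = -407.6 + 206.8 + 462.6 = 261.8
Financial account = -(261.8 + 50.0) = -311.8

-311.8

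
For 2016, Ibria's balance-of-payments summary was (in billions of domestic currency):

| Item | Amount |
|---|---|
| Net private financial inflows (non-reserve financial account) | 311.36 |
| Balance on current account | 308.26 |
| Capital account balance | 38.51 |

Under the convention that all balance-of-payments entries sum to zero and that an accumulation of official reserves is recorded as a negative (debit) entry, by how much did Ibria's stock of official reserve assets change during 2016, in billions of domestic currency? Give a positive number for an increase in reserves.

658.13

Official reserve transactions balance = -(308.26 + 38.51 + 311.36) = -658.13
An accumulation of reserves is recorded as a debit (negative entry), so the change in the stock of reserves is the negative of that balance.
Change in official reserves = -(-658.13) = 658.13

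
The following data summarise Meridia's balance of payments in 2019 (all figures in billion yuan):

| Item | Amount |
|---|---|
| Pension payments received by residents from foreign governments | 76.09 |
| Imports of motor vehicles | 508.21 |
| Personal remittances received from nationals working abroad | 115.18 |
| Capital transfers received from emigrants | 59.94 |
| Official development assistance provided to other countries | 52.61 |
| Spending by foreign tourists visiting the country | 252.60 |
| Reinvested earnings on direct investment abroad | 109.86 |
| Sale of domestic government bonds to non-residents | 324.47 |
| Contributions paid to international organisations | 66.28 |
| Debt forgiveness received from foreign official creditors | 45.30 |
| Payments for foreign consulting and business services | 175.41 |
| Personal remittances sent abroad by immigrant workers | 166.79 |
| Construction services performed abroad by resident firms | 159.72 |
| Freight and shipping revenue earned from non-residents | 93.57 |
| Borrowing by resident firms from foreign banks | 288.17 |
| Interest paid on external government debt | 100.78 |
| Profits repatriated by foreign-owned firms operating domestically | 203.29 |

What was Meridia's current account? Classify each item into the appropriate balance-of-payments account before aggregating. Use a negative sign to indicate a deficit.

Goods: -508.21
Services: 252.60 + 159.72 + 93.57 - 175.41 = 330.48
Primary income: -203.29 + 109.86 - 100.78 = -194.21
Secondary income: 76.09 + 115.18 - 52.61 - 66.28 - 166.79 = -94.41
Current account = (-508.21) + 330.48 + (-194.21) + (-94.41) = -466.35
(Excluded from the current account — capital account: capital transfers received from emigrants 59.94, debt forgiveness received from foreign official creditors 45.30; financial account: sale of domestic government bonds to non-residents 324.47, borrowing by resident firms from foreign banks 288.17.)

-466.35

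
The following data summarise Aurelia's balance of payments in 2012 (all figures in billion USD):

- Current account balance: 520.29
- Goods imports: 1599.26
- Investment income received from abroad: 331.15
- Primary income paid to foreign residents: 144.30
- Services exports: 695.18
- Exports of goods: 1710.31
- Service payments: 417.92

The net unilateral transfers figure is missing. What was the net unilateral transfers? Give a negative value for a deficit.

-54.87

Current account = goods balance + services balance + net primary income + net secondary income
Sum of the known components = 575.16
Net unilateral transfers = CA - (known components) = 520.29 - 575.16 = -54.87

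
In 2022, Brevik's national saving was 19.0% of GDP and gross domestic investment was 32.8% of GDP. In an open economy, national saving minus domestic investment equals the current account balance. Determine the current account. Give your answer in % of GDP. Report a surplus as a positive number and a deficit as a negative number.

CA = S - I = 19.0 - 32.8 = -13.8

-13.8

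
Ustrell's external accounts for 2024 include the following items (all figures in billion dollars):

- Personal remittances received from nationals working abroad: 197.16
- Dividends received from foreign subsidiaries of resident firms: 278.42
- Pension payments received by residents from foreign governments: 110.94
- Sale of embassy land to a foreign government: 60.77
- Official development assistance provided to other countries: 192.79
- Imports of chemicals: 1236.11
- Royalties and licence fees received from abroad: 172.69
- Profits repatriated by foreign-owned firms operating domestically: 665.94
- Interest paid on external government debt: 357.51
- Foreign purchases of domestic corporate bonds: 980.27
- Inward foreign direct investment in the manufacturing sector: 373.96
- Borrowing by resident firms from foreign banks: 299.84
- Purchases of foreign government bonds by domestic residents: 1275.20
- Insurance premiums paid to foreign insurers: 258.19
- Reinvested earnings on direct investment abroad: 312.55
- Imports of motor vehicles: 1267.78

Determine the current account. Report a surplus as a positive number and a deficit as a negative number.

-2906.56

Goods: -1267.78 - 1236.11 = -2503.89
Services: -258.19 + 172.69 = -85.50
Primary income: -665.94 - 357.51 + 312.55 + 278.42 = -432.48
Secondary income: -192.79 + 110.94 + 197.16 = 115.31
Current account = (-2503.89) + (-85.50) + (-432.48) + 115.31 = -2906.56
(Excluded from the current account — capital account: sale of embassy land to a foreign government 60.77; financial account: foreign purchases of domestic corporate bonds 980.27, inward foreign direct investment in the manufacturing sector 373.96, borrowing by resident firms from foreign banks 299.84, purchases of foreign government bonds by domestic residents 1275.20.)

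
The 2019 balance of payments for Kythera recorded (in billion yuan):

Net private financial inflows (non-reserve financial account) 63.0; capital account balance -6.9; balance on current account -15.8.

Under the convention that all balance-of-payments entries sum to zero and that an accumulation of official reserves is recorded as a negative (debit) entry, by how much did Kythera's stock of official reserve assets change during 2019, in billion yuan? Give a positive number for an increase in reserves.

40.3

Official reserve transactions balance = -((-15.8) + (-6.9) + 63.0) = -40.3
An accumulation of reserves is recorded as a debit (negative entry), so the change in the stock of reserves is the negative of that balance.
Change in official reserves = -(-40.3) = 40.3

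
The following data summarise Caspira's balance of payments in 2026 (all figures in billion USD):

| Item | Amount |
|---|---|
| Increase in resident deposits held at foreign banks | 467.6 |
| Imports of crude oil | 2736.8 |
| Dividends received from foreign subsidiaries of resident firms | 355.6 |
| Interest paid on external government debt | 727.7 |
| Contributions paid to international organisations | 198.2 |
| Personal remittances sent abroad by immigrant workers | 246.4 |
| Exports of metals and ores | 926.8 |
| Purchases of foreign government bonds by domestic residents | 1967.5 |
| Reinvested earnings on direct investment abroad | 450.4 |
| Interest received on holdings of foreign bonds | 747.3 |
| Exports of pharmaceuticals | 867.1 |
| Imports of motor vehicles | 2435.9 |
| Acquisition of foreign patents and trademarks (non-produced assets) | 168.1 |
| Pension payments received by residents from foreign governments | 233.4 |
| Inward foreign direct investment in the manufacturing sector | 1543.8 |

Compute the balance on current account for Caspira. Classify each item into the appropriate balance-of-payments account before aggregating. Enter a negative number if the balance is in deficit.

Goods: -2435.9 + 867.1 + 926.8 - 2736.8 = -3378.8
Primary income: 355.6 - 727.7 + 747.3 + 450.4 = 825.6
Secondary income: 233.4 - 246.4 - 198.2 = -211.2
Current account = (-3378.8) + 825.6 + (-211.2) = -2764.4
(Excluded from the current account — financial account: increase in resident deposits held at foreign banks 467.6, purchases of foreign government bonds by domestic residents 1967.5, inward foreign direct investment in the manufacturing sector 1543.8; capital account: acquisition of foreign patents and trademarks (non-produced assets) 168.1.)

-2764.4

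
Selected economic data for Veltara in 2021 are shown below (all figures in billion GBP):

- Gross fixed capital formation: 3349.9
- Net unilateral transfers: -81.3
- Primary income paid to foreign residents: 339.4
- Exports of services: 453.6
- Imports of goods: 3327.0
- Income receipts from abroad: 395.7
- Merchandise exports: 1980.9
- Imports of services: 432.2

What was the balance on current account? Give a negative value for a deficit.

Goods balance = 1980.9 - 3327.0 = -1346.1
Services balance = 453.6 - 432.2 = 21.4
Trade balance (goods + services) = -1346.1 + 21.4 = -1324.7
Net primary income = 395.7 - 339.4 = 56.3
Net secondary income = -81.3
Current account = -1324.7 + 56.3 + (-81.3) = -1349.7

-1349.7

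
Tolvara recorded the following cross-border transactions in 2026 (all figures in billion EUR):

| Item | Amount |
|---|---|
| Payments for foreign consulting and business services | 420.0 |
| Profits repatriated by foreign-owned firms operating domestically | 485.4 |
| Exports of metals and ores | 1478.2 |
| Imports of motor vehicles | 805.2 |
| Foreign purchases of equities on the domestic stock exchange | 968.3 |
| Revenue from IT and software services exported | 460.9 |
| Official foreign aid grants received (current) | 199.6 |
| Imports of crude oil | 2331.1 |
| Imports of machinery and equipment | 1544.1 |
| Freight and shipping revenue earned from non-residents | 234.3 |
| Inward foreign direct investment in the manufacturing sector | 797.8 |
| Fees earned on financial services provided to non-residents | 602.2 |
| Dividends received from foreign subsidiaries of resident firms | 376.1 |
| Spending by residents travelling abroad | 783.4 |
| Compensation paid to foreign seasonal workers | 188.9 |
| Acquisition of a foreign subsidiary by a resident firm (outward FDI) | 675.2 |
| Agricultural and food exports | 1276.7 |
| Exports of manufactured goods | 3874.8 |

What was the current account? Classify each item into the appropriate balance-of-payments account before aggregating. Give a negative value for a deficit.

Goods: 1478.2 + 3874.8 + 1276.7 - 805.2 - 1544.1 - 2331.1 = 1949.3
Services: -783.4 + 234.3 + 602.2 - 420.0 + 460.9 = 94.0
Primary income: -188.9 + 376.1 - 485.4 = -298.2
Secondary income: 199.6
Current account = 1949.3 + 94.0 + (-298.2) + 199.6 = 1944.7
(Excluded from the current account — financial account: foreign purchases of equities on the domestic stock exchange 968.3, inward foreign direct investment in the manufacturing sector 797.8, acquisition of a foreign subsidiary by a resident firm (outward FDI) 675.2.)

1944.7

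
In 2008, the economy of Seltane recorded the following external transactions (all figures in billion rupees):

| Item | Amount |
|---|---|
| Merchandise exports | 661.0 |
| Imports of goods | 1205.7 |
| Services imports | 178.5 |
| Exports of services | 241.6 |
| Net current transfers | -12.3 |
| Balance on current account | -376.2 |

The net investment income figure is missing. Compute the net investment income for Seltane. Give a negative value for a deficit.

117.7

Current account = goods balance + services balance + net primary income + net secondary income
Sum of the known components = -493.9
Net investment income = CA - (known components) = -376.2 - (-493.9) = 117.7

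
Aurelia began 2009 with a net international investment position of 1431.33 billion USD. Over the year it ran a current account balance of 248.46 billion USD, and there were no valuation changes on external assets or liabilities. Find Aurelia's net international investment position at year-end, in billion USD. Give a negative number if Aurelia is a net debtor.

1679.79

With no valuation effects, change in NIIP = current account = 248.46
End-of-year NIIP = 1431.33 + 248.46 = 1679.79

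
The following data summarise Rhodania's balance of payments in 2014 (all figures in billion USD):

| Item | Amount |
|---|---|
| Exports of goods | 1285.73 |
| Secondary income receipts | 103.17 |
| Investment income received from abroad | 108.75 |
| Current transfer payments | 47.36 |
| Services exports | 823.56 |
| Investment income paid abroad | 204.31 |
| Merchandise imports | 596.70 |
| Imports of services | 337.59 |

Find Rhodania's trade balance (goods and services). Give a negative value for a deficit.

Goods balance = 1285.73 - 596.70 = 689.03
Services balance = 823.56 - 337.59 = 485.97
Trade balance (goods + services) = 689.03 + 485.97 = 1175.00

1175.00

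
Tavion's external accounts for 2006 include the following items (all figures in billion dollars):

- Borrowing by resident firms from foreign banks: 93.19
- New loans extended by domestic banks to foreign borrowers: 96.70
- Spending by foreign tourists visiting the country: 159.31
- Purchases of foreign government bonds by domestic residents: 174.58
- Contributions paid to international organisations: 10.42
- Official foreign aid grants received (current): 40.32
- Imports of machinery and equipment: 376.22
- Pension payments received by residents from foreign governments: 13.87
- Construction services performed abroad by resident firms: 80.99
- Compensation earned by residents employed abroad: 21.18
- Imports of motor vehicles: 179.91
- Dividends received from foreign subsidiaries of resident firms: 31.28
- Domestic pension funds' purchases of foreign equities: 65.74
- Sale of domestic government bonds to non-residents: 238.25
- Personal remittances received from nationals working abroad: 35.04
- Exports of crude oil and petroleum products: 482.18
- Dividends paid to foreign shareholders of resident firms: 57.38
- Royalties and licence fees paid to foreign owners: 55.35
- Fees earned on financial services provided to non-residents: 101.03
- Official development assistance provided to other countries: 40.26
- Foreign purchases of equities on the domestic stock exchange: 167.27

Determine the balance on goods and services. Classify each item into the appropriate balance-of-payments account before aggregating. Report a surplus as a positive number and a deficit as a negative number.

Goods: -376.22 + 482.18 - 179.91 = -73.95
Services: 80.99 + 159.31 - 55.35 + 101.03 = 285.98
Trade balance = -73.95 + 285.98 = 212.03
(Excluded from the trade balance — financial account: borrowing by resident firms from foreign banks 93.19, new loans extended by domestic banks to foreign borrowers 96.70, purchases of foreign government bonds by domestic residents 174.58, domestic pension funds' purchases of foreign equities 65.74, sale of domestic government bonds to non-residents 238.25, foreign purchases of equities on the domestic stock exchange 167.27; secondary income: contributions paid to international organisations 10.42, official foreign aid grants received (current) 40.32, pension payments received by residents from foreign governments 13.87, personal remittances received from nationals working abroad 35.04, official development assistance provided to other countries 40.26; primary income: compensation earned by residents employed abroad 21.18, dividends received from foreign subsidiaries of resident firms 31.28, dividends paid to foreign shareholders of resident firms 57.38.)

212.03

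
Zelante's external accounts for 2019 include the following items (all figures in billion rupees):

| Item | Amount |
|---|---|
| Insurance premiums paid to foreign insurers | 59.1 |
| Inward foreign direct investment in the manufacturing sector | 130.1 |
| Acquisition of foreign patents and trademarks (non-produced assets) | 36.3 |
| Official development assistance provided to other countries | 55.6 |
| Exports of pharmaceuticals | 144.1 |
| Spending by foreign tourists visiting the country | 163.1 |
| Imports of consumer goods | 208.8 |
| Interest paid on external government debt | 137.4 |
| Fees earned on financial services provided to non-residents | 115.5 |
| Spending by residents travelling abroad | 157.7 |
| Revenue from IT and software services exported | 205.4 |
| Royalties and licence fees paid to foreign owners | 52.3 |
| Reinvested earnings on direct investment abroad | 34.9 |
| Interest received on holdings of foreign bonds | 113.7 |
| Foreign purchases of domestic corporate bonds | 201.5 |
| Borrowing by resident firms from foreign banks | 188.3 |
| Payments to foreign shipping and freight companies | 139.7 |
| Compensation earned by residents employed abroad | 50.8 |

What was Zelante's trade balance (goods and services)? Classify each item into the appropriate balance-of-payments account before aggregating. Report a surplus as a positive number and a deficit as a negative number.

Goods: 144.1 - 208.8 = -64.7
Services: -139.7 + 115.5 + 163.1 - 157.7 - 52.3 + 205.4 - 59.1 = 75.2
Trade balance = -64.7 + 75.2 = 10.5
(Excluded from the trade balance — financial account: inward foreign direct investment in the manufacturing sector 130.1, foreign purchases of domestic corporate bonds 201.5, borrowing by resident firms from foreign banks 188.3; capital account: acquisition of foreign patents and trademarks (non-produced assets) 36.3; secondary income: official development assistance provided to other countries 55.6; primary income: interest paid on external government debt 137.4, reinvested earnings on direct investment abroad 34.9, interest received on holdings of foreign bonds 113.7, compensation earned by residents employed abroad 50.8.)

10.5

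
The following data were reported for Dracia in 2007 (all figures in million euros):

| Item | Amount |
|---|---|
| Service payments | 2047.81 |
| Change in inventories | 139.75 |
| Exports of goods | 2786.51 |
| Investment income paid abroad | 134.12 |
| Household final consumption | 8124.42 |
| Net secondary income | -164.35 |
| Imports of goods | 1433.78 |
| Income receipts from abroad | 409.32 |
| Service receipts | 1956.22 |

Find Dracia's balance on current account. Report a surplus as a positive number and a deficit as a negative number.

1371.99

Goods balance = 2786.51 - 1433.78 = 1352.73
Services balance = 1956.22 - 2047.81 = -91.59
Trade balance (goods + services) = 1352.73 + (-91.59) = 1261.14
Net primary income = 409.32 - 134.12 = 275.20
Net secondary income = -164.35
Current account = 1261.14 + 275.20 + (-164.35) = 1371.99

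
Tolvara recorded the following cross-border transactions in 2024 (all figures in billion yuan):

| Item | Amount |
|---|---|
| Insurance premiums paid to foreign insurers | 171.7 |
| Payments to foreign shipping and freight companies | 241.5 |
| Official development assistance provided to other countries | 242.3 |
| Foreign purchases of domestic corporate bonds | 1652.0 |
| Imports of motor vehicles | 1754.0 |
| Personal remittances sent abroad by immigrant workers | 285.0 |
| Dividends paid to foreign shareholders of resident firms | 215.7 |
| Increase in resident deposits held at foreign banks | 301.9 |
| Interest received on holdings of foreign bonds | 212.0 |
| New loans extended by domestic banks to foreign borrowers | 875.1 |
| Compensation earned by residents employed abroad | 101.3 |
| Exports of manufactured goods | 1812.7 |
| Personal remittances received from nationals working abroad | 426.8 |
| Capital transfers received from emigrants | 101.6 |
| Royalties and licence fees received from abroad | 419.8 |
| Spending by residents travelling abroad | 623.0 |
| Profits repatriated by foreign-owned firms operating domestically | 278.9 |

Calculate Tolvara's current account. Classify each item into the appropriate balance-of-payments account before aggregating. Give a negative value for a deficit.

Goods: -1754.0 + 1812.7 = 58.7
Services: -623.0 - 171.7 + 419.8 - 241.5 = -616.4
Primary income: -215.7 + 101.3 + 212.0 - 278.9 = -181.3
Secondary income: -285.0 - 242.3 + 426.8 = -100.5
Current account = 58.7 + (-616.4) + (-181.3) + (-100.5) = -839.5
(Excluded from the current account — financial account: foreign purchases of domestic corporate bonds 1652.0, increase in resident deposits held at foreign banks 301.9, new loans extended by domestic banks to foreign borrowers 875.1; capital account: capital transfers received from emigrants 101.6.)

-839.5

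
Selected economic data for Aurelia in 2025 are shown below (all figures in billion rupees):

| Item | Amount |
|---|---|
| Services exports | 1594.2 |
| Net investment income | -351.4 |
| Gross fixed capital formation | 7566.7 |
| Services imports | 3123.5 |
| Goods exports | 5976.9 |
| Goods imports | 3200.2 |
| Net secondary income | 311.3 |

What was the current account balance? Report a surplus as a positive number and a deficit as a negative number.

1207.3

Goods balance = 5976.9 - 3200.2 = 2776.7
Services balance = 1594.2 - 3123.5 = -1529.3
Trade balance (goods + services) = 2776.7 + (-1529.3) = 1247.4
Net primary income = -351.4
Net secondary income = 311.3
Current account = 1247.4 + (-351.4) + 311.3 = 1207.3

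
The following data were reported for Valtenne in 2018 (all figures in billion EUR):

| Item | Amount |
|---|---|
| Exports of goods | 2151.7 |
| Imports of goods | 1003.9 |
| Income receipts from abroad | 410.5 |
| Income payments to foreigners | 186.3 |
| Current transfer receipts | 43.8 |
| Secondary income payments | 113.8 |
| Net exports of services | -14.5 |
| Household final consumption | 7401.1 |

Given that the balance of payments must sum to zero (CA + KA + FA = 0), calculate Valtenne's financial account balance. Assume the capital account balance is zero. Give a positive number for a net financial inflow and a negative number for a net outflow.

Goods balance = 2151.7 - 1003.9 = 1147.8
Services balance = -14.5
Trade balance (goods + services) = 1147.8 + (-14.5) = 1133.3
Net primary income = 410.5 - 186.3 = 224.2
Net secondary income = 43.8 - 113.8 = -70.0
Current account = 1133.3 + 224.2 + (-70.0) = 1287.5
Financial account = -(1287.5) = -1287.5

-1287.5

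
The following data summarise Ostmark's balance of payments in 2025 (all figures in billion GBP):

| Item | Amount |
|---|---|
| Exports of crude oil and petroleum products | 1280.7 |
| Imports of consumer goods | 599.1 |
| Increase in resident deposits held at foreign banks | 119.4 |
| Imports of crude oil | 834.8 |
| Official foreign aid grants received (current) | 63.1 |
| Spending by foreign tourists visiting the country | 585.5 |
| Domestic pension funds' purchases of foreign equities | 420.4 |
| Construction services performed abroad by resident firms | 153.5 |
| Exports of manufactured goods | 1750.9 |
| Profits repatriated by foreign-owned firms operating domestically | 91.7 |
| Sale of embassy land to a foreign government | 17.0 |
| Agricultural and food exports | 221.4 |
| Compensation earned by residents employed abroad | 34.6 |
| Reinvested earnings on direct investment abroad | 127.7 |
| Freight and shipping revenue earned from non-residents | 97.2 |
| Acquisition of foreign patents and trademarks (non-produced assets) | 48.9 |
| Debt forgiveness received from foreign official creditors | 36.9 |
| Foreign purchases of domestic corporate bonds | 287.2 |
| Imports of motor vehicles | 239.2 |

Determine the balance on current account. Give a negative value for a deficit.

Goods: 221.4 - 599.1 - 834.8 - 239.2 + 1750.9 + 1280.7 = 1579.9
Services: 97.2 + 585.5 + 153.5 = 836.2
Primary income: 34.6 - 91.7 + 127.7 = 70.6
Secondary income: 63.1
Current account = 1579.9 + 836.2 + 70.6 + 63.1 = 2549.8
(Excluded from the current account — financial account: increase in resident deposits held at foreign banks 119.4, domestic pension funds' purchases of foreign equities 420.4, foreign purchases of domestic corporate bonds 287.2; capital account: sale of embassy land to a foreign government 17.0, acquisition of foreign patents and trademarks (non-produced assets) 48.9, debt forgiveness received from foreign official creditors 36.9.)

2549.8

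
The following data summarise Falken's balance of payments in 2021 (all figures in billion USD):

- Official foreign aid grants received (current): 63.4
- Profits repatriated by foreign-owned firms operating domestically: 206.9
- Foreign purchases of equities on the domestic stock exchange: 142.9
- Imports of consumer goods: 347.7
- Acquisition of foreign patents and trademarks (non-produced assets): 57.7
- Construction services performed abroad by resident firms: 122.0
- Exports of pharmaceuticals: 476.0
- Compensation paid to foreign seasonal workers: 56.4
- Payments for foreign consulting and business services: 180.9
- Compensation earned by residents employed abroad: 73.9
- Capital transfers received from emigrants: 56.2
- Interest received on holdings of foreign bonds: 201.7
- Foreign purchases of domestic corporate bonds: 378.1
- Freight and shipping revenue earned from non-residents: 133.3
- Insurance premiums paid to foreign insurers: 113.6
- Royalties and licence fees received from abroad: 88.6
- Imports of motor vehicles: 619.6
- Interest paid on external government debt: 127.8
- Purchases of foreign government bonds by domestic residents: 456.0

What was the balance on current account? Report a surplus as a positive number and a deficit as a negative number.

Goods: -347.7 + 476.0 - 619.6 = -491.3
Services: -113.6 + 122.0 + 88.6 + 133.3 - 180.9 = 49.4
Primary income: -127.8 + 73.9 - 56.4 - 206.9 + 201.7 = -115.5
Secondary income: 63.4
Current account = (-491.3) + 49.4 + (-115.5) + 63.4 = -494.0
(Excluded from the current account — financial account: foreign purchases of equities on the domestic stock exchange 142.9, foreign purchases of domestic corporate bonds 378.1, purchases of foreign government bonds by domestic residents 456.0; capital account: acquisition of foreign patents and trademarks (non-produced assets) 57.7, capital transfers received from emigrants 56.2.)

-494.0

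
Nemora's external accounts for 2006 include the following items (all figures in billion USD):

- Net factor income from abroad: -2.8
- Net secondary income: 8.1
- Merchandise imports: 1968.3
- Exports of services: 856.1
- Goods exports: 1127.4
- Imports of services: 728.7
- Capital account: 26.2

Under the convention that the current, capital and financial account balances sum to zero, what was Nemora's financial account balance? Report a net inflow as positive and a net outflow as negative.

Goods balance = 1127.4 - 1968.3 = -840.9
Services balance = 856.1 - 728.7 = 127.4
Trade balance (goods + services) = -840.9 + 127.4 = -713.5
Net primary income = -2.8
Net secondary income = 8.1
Current account = -713.5 + (-2.8) + 8.1 = -708.2
Financial account = -(-708.2 + 26.2) = 682.0

682.0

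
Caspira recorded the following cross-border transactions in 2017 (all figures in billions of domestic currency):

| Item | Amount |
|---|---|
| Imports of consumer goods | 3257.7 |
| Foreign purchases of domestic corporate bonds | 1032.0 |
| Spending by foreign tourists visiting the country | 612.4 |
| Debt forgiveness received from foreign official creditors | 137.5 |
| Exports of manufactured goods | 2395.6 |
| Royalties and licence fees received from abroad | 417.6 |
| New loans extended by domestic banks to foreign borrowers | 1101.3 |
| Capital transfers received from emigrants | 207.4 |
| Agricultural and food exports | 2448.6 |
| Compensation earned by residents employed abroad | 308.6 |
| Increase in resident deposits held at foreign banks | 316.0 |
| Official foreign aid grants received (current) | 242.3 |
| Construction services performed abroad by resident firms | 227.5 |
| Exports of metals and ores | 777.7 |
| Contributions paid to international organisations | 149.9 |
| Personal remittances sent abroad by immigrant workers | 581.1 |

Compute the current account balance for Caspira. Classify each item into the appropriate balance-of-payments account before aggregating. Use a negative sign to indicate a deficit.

Goods: 777.7 + 2448.6 + 2395.6 - 3257.7 = 2364.2
Services: 612.4 + 227.5 + 417.6 = 1257.5
Primary income: 308.6
Secondary income: 242.3 - 581.1 - 149.9 = -488.7
Current account = 2364.2 + 1257.5 + 308.6 + (-488.7) = 3441.6
(Excluded from the current account — financial account: foreign purchases of domestic corporate bonds 1032.0, new loans extended by domestic banks to foreign borrowers 1101.3, increase in resident deposits held at foreign banks 316.0; capital account: debt forgiveness received from foreign official creditors 137.5, capital transfers received from emigrants 207.4.)

3441.6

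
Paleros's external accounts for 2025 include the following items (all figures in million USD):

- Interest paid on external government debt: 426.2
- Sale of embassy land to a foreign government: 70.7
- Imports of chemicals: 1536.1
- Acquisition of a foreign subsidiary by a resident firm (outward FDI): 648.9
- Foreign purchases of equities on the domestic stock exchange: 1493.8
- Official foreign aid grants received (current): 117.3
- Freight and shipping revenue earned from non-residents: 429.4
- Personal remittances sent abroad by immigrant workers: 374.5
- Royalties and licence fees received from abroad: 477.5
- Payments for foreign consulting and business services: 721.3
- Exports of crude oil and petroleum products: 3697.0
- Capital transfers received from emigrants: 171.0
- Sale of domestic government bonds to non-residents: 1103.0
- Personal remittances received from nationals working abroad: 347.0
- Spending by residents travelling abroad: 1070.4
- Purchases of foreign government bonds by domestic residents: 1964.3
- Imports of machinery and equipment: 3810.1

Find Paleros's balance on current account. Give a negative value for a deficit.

-2870.4

Goods: 3697.0 - 1536.1 - 3810.1 = -1649.2
Services: -721.3 + 477.5 - 1070.4 + 429.4 = -884.8
Primary income: -426.2
Secondary income: -374.5 + 117.3 + 347.0 = 89.8
Current account = (-1649.2) + (-884.8) + (-426.2) + 89.8 = -2870.4
(Excluded from the current account — capital account: sale of embassy land to a foreign government 70.7, capital transfers received from emigrants 171.0; financial account: acquisition of a foreign subsidiary by a resident firm (outward FDI) 648.9, foreign purchases of equities on the domestic stock exchange 1493.8, sale of domestic government bonds to non-residents 1103.0, purchases of foreign government bonds by domestic residents 1964.3.)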